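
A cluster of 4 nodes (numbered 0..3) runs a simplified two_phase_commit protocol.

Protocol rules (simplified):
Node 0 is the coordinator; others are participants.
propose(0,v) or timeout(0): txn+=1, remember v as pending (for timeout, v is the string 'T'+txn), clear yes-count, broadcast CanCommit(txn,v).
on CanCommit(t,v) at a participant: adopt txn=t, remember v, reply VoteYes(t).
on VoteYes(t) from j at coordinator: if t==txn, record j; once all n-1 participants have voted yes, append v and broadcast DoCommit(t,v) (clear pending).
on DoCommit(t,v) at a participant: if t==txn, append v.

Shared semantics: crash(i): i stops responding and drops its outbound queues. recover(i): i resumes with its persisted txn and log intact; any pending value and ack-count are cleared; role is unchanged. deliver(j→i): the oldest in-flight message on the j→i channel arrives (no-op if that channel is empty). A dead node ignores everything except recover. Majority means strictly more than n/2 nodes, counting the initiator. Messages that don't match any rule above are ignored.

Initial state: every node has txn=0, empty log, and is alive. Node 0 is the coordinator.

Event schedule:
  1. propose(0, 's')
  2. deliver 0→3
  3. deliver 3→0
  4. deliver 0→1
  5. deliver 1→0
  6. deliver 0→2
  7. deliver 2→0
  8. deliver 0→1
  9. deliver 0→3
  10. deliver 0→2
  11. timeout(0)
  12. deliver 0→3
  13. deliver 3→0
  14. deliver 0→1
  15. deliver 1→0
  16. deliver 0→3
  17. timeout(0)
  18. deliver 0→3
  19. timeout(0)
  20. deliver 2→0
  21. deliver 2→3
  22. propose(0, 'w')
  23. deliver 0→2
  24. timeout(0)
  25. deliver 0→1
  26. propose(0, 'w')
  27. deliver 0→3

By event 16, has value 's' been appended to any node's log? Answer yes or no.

step 1 propose(0,'s'): 0={coor,t=1,log=-}
step 2 deliver 0→3: 3={part,t=1,log=-}
step 3 deliver 3→0: —
step 4 deliver 0→1: 1={part,t=1,log=-}
step 5 deliver 1→0: —
step 6 deliver 0→2: 2={part,t=1,log=-}
step 7 deliver 2→0: 0={coor,t=1,log=s}
step 8 deliver 0→1: 1={part,t=1,log=s}
step 9 deliver 0→3: 3={part,t=1,log=s}
step 10 deliver 0→2: 2={part,t=1,log=s}
step 11 timeout(0): 0={coor,t=2,log=s}
step 12 deliver 0→3: 3={part,t=2,log=s}
step 13 deliver 3→0: —
step 14 deliver 0→1: 1={part,t=2,log=s}
step 15 deliver 1→0: —
step 16 deliver 0→3: —

yes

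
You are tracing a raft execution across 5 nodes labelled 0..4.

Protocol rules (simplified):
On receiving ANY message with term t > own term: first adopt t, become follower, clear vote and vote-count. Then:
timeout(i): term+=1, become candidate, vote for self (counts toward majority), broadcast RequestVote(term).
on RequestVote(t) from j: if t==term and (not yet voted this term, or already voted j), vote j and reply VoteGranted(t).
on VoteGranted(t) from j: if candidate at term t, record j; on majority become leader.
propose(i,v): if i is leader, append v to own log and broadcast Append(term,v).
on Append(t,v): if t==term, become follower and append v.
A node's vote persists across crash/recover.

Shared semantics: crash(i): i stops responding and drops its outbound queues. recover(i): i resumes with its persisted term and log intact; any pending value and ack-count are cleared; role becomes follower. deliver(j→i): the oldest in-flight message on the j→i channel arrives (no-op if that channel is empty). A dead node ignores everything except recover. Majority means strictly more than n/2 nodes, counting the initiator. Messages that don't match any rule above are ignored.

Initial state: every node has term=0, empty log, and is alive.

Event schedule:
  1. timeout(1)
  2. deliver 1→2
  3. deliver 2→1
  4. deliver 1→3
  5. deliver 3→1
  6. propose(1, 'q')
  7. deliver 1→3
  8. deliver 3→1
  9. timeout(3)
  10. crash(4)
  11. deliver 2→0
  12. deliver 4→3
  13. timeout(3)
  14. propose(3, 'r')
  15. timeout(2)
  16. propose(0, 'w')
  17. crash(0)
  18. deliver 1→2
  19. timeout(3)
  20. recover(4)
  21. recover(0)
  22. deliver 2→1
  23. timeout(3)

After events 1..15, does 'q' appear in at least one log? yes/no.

yes

[1] timeout(1) → N1(cand t1 [-])
[2] deliver 1→2 → N2(foll t1 [-])
[3] deliver 2→1 → ∅
[4] deliver 1→3 → N3(foll t1 [-])
[5] deliver 3→1 → N1(lead t1 [-])
[6] propose(1,'q') → N1(lead t1 [q])
[7] deliver 1→3 → N3(foll t1 [q])
[8] deliver 3→1 → ∅
[9] timeout(3) → N3(cand t2 [q])
[10] crash(4) → N4(✗foll t0 [-])
[11] deliver 2→0 → ∅
[12] deliver 4→3 → ∅
[13] timeout(3) → N3(cand t3 [q])
[14] propose(3,'r') → ∅
[15] timeout(2) → N2(cand t2 [-])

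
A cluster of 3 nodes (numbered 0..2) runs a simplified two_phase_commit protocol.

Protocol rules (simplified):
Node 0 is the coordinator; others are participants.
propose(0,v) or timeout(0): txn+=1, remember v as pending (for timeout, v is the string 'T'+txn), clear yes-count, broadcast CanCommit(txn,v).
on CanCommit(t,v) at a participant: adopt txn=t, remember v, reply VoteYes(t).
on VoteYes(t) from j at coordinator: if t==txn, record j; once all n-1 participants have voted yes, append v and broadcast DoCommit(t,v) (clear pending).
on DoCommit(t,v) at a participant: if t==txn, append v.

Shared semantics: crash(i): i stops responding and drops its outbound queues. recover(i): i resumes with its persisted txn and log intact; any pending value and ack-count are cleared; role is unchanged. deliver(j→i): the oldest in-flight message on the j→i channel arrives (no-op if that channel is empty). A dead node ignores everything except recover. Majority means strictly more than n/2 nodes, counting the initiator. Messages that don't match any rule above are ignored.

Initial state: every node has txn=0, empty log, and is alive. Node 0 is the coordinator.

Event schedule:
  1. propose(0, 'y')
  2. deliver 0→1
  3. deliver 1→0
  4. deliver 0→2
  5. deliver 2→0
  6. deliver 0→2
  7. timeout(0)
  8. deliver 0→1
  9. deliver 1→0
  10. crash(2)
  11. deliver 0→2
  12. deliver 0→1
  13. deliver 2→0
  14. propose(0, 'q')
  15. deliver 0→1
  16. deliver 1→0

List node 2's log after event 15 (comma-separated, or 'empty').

after 1 — propose(0,'y'): n0:coor/t1/[-]
after 2 — deliver 0→1: n1:part/t1/[-]
after 3 — deliver 1→0: ·
after 4 — deliver 0→2: n2:part/t1/[-]
after 5 — deliver 2→0: n0:coor/t1/[y]
after 6 — deliver 0→2: n2:part/t1/[y]
after 7 — timeout(0): n0:coor/t2/[y]
after 8 — deliver 0→1: n1:part/t1/[y]
after 9 — deliver 1→0: ·
after 10 — crash(2): n2:✗part/t1/[y]
after 11 — deliver 0→2: ·
after 12 — deliver 0→1: n1:part/t2/[y]
after 13 — deliver 2→0: ·
after 14 — propose(0,'q'): n0:coor/t3/[y]
after 15 — deliver 0→1: n1:part/t3/[y]

y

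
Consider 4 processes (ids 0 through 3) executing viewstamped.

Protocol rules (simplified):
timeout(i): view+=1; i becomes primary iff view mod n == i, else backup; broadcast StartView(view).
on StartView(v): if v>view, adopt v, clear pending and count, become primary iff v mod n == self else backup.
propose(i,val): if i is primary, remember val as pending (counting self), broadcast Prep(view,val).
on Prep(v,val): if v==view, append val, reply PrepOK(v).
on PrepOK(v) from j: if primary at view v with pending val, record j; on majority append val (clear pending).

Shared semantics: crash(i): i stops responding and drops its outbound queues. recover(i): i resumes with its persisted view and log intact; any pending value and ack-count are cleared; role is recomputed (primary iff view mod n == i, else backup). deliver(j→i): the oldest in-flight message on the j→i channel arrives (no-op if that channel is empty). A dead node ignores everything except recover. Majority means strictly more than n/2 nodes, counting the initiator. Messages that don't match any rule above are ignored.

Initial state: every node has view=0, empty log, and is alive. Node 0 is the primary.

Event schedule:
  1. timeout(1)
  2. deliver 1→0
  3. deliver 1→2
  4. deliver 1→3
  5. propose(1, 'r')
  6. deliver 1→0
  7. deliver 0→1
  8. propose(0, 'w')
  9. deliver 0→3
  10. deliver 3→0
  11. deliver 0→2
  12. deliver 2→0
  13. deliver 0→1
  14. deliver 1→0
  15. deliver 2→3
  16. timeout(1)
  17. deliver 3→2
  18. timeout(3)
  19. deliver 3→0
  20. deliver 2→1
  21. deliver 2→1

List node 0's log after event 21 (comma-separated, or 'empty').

r

e1 timeout(1): 1[prim,v=1,-]
e2 deliver 1→0: 0[back,v=1,-]
e3 deliver 1→2: 2[back,v=1,-]
e4 deliver 1→3: 3[back,v=1,-]
e5 propose(1,'r'): ·
e6 deliver 1→0: 0[back,v=1,r]
e7 deliver 0→1: ·
e8 propose(0,'w'): ·
e9 deliver 0→3: ·
e10 deliver 3→0: ·
e11 deliver 0→2: ·
e12 deliver 2→0: ·
e13 deliver 0→1: ·
e14 deliver 1→0: ·
e15 deliver 2→3: ·
e16 timeout(1): 1[back,v=2,-]
e17 deliver 3→2: ·
e18 timeout(3): 3[back,v=2,-]
e19 deliver 3→0: 0[back,v=2,r]
e20 deliver 2→1: ·
e21 deliver 2→1: ·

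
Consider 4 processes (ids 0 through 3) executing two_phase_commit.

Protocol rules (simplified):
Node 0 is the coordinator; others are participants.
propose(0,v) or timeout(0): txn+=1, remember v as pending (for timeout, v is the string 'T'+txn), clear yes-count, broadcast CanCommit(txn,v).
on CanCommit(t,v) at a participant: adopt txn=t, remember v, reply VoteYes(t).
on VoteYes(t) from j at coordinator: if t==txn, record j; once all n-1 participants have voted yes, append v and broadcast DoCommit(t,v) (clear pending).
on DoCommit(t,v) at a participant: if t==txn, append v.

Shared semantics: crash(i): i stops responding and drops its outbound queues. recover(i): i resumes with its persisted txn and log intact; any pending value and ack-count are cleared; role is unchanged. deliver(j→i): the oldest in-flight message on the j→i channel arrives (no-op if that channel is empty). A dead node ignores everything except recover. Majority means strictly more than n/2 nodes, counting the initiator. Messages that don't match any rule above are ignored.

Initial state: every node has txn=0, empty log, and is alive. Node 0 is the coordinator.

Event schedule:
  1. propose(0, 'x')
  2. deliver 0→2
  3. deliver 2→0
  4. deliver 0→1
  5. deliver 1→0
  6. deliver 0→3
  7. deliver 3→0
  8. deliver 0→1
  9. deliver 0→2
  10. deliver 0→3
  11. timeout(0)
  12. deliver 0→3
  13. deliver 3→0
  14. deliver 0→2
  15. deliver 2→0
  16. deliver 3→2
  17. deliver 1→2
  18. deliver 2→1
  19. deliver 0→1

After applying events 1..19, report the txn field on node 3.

2

after 1 — propose(0,'x'): n0:coor/t1/[-]
after 2 — deliver 0→2: n2:part/t1/[-]
after 3 — deliver 2→0: ·
after 4 — deliver 0→1: n1:part/t1/[-]
after 5 — deliver 1→0: ·
after 6 — deliver 0→3: n3:part/t1/[-]
after 7 — deliver 3→0: n0:coor/t1/[x]
after 8 — deliver 0→1: n1:part/t1/[x]
after 9 — deliver 0→2: n2:part/t1/[x]
after 10 — deliver 0→3: n3:part/t1/[x]
after 11 — timeout(0): n0:coor/t2/[x]
after 12 — deliver 0→3: n3:part/t2/[x]
after 13 — deliver 3→0: ·
after 14 — deliver 0→2: n2:part/t2/[x]
after 15 — deliver 2→0: ·
after 16 — deliver 3→2: ·
after 17 — deliver 1→2: ·
after 18 — deliver 2→1: ·
after 19 — deliver 0→1: n1:part/t2/[x]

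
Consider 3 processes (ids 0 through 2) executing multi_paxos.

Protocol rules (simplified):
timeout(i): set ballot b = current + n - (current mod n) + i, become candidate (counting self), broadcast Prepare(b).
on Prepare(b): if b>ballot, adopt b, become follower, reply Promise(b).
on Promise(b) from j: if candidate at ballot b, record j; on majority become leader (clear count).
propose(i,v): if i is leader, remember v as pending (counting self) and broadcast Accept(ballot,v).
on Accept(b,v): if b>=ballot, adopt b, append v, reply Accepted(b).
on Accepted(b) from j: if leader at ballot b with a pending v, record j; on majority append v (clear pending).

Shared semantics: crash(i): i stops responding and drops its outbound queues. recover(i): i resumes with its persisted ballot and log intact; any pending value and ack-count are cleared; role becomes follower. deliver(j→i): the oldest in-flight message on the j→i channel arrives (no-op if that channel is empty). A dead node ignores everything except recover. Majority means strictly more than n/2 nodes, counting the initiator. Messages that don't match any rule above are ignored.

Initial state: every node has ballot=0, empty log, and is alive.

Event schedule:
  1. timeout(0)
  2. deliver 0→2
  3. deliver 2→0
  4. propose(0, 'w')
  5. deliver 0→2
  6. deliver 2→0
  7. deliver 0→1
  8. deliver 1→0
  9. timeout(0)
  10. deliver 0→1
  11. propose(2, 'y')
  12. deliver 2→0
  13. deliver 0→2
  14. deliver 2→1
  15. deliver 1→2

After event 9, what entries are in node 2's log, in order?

w

step 1 timeout(0): 0={cand,b=3,log=-}
step 2 deliver 0→2: 2={foll,b=3,log=-}
step 3 deliver 2→0: 0={lead,b=3,log=-}
step 4 propose(0,'w'): —
step 5 deliver 0→2: 2={foll,b=3,log=w}
step 6 deliver 2→0: 0={lead,b=3,log=w}
step 7 deliver 0→1: 1={foll,b=3,log=-}
step 8 deliver 1→0: —
step 9 timeout(0): 0={cand,b=6,log=w}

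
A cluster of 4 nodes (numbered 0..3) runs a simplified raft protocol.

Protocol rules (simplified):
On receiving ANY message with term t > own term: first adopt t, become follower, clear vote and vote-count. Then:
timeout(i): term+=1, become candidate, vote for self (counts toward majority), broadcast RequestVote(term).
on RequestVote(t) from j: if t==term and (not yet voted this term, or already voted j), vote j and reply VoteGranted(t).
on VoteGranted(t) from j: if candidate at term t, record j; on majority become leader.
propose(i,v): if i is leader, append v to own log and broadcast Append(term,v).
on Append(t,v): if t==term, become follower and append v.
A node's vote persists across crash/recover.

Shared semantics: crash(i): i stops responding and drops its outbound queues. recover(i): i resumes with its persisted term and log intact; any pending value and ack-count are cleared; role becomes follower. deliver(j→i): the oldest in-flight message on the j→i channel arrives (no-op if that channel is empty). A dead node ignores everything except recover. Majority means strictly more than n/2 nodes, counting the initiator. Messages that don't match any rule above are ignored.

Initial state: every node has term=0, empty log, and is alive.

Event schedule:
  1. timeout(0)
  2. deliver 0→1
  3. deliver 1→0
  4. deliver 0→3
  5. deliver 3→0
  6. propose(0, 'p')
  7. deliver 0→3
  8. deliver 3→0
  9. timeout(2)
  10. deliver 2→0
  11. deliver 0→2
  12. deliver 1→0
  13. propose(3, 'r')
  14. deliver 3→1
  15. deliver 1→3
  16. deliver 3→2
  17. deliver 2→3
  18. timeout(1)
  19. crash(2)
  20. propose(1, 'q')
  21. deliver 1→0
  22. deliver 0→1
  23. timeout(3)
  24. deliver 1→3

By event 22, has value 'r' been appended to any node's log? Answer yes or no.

no

e1 timeout(0): 0[cand,t=1,-]
e2 deliver 0→1: 1[foll,t=1,-]
e3 deliver 1→0: ·
e4 deliver 0→3: 3[foll,t=1,-]
e5 deliver 3→0: 0[lead,t=1,-]
e6 propose(0,'p'): 0[lead,t=1,p]
e7 deliver 0→3: 3[foll,t=1,p]
e8 deliver 3→0: ·
e9 timeout(2): 2[cand,t=1,-]
e10 deliver 2→0: ·
e11 deliver 0→2: ·
e12 deliver 1→0: ·
e13 propose(3,'r'): ·
e14 deliver 3→1: ·
e15 deliver 1→3: ·
e16 deliver 3→2: ·
e17 deliver 2→3: ·
e18 timeout(1): 1[cand,t=2,-]
e19 crash(2): 2[✗cand,t=1,-]
e20 propose(1,'q'): ·
e21 deliver 1→0: 0[foll,t=2,p]
e22 deliver 0→1: ·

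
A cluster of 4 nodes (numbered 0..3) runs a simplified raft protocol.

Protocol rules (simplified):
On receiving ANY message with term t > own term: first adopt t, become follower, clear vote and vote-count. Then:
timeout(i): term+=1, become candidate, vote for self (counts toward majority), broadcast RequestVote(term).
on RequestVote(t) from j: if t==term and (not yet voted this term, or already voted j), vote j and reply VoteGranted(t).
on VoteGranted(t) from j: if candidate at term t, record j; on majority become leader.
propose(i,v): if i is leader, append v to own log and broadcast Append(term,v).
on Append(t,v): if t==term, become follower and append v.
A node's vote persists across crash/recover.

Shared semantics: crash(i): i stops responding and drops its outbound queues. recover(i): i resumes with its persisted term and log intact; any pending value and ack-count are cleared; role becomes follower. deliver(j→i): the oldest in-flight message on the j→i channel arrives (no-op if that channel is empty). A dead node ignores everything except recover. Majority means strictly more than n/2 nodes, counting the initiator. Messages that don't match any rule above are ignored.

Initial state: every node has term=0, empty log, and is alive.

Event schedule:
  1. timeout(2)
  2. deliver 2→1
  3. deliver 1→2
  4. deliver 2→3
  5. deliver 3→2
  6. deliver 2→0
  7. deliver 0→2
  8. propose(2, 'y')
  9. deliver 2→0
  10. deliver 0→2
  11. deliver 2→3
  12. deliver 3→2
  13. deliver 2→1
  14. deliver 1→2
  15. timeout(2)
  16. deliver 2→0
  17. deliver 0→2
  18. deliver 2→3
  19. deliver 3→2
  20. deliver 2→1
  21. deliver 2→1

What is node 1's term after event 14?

1

e1 timeout(2): 2[cand,t=1,-]
e2 deliver 2→1: 1[foll,t=1,-]
e3 deliver 1→2: ·
e4 deliver 2→3: 3[foll,t=1,-]
e5 deliver 3→2: 2[lead,t=1,-]
e6 deliver 2→0: 0[foll,t=1,-]
e7 deliver 0→2: ·
e8 propose(2,'y'): 2[lead,t=1,y]
e9 deliver 2→0: 0[foll,t=1,y]
e10 deliver 0→2: ·
e11 deliver 2→3: 3[foll,t=1,y]
e12 deliver 3→2: ·
e13 deliver 2→1: 1[foll,t=1,y]
e14 deliver 1→2: ·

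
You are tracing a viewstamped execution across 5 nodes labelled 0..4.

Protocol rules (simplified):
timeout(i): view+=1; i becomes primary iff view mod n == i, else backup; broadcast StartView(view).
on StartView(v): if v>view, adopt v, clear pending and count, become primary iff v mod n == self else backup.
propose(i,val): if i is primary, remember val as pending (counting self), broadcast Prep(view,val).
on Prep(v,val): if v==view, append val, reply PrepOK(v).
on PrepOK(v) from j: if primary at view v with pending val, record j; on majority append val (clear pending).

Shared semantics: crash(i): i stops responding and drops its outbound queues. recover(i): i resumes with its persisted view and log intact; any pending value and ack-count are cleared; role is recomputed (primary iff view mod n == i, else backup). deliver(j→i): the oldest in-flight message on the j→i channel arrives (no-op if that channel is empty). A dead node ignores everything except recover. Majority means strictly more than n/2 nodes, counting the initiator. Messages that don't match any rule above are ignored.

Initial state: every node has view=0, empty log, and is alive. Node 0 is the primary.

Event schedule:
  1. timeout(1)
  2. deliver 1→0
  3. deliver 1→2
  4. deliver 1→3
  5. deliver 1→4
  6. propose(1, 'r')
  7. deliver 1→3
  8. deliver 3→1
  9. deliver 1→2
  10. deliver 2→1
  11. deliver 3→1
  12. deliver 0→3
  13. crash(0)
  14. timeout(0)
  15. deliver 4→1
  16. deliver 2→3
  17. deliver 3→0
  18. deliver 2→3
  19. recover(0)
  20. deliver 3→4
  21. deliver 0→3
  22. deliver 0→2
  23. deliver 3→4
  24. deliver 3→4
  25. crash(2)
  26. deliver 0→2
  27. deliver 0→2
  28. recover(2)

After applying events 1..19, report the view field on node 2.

after 1 — timeout(1): n1:prim/v1/[-]
after 2 — deliver 1→0: n0:back/v1/[-]
after 3 — deliver 1→2: n2:back/v1/[-]
after 4 — deliver 1→3: n3:back/v1/[-]
after 5 — deliver 1→4: n4:back/v1/[-]
after 6 — propose(1,'r'): ·
after 7 — deliver 1→3: n3:back/v1/[r]
after 8 — deliver 3→1: ·
after 9 — deliver 1→2: n2:back/v1/[r]
after 10 — deliver 2→1: n1:prim/v1/[r]
after 11 — deliver 3→1: ·
after 12 — deliver 0→3: ·
after 13 — crash(0): n0:✗back/v1/[-]
after 14 — timeout(0): ·
after 15 — deliver 4→1: ·
after 16 — deliver 2→3: ·
after 17 — deliver 3→0: ·
after 18 — deliver 2→3: ·
after 19 — recover(0): n0:back/v1/[-]

1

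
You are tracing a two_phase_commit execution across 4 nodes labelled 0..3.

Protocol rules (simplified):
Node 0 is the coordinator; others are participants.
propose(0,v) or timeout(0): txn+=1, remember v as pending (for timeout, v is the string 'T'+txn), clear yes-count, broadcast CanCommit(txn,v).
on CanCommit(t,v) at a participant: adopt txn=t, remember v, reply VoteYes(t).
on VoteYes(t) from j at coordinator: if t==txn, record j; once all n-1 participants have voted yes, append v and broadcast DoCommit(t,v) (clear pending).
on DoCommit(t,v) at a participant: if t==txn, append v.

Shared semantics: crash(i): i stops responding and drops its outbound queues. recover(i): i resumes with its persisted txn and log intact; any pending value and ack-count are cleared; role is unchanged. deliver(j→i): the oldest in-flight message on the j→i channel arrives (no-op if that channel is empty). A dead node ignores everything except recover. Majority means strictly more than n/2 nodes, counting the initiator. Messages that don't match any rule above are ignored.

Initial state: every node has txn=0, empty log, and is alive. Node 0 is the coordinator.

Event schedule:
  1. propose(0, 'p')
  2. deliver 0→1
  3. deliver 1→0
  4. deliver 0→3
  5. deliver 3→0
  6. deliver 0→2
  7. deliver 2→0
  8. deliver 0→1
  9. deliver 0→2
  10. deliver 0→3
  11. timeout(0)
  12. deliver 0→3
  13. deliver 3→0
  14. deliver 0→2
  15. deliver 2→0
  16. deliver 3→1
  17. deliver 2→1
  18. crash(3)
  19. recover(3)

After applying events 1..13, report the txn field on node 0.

2

e1 propose(0,'p'): 0[coor,t=1,-]
e2 deliver 0→1: 1[part,t=1,-]
e3 deliver 1→0: ·
e4 deliver 0→3: 3[part,t=1,-]
e5 deliver 3→0: ·
e6 deliver 0→2: 2[part,t=1,-]
e7 deliver 2→0: 0[coor,t=1,p]
e8 deliver 0→1: 1[part,t=1,p]
e9 deliver 0→2: 2[part,t=1,p]
e10 deliver 0→3: 3[part,t=1,p]
e11 timeout(0): 0[coor,t=2,p]
e12 deliver 0→3: 3[part,t=2,p]
e13 deliver 3→0: ·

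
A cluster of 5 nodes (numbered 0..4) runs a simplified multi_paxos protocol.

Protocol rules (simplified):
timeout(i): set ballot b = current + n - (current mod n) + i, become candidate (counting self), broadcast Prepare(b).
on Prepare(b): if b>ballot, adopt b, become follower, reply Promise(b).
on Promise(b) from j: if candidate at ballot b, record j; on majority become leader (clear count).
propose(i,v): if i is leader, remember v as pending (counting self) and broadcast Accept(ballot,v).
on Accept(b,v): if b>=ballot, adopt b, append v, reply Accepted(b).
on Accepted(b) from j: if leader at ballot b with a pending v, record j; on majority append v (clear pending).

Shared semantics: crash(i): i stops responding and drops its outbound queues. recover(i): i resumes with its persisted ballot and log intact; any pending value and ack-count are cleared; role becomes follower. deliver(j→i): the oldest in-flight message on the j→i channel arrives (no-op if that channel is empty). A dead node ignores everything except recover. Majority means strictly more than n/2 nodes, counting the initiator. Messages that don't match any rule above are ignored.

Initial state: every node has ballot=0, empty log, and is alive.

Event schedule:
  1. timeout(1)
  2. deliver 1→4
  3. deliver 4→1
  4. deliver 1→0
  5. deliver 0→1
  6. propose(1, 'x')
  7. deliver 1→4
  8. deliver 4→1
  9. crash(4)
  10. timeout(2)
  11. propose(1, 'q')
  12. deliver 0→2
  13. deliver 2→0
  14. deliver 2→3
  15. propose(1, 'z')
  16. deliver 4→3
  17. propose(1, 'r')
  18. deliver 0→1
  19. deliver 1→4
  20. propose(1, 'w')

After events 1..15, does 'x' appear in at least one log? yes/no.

yes

[1] timeout(1) → N1(cand b6 [-])
[2] deliver 1→4 → N4(foll b6 [-])
[3] deliver 4→1 → ∅
[4] deliver 1→0 → N0(foll b6 [-])
[5] deliver 0→1 → N1(lead b6 [-])
[6] propose(1,'x') → ∅
[7] deliver 1→4 → N4(foll b6 [x])
[8] deliver 4→1 → ∅
[9] crash(4) → N4(✗foll b6 [x])
[10] timeout(2) → N2(cand b7 [-])
[11] propose(1,'q') → ∅
[12] deliver 0→2 → ∅
[13] deliver 2→0 → N0(foll b7 [-])
[14] deliver 2→3 → N3(foll b7 [-])
[15] propose(1,'z') → ∅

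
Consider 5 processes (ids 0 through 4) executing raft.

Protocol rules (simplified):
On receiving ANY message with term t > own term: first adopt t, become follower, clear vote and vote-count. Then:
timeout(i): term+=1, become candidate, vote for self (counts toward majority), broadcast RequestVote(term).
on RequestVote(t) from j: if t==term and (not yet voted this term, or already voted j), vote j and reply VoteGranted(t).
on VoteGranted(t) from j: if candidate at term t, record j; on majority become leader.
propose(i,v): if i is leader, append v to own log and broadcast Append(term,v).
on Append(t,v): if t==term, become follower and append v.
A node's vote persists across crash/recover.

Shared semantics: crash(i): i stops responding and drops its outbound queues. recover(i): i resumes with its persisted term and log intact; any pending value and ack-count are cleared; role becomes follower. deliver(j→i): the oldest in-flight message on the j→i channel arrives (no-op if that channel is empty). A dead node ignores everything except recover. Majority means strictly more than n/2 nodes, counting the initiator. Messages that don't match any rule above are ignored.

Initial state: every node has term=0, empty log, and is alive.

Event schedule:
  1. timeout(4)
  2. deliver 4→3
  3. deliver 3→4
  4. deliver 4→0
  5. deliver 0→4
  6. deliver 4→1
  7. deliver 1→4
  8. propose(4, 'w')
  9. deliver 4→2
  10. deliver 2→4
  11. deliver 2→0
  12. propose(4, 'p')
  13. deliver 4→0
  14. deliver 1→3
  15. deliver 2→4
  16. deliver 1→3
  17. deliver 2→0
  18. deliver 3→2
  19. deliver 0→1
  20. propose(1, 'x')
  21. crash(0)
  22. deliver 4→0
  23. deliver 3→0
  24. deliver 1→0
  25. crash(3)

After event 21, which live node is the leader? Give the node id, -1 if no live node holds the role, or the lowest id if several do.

4

step 1 timeout(4): 4={cand,t=1,log=-}
step 2 deliver 4→3: 3={foll,t=1,log=-}
step 3 deliver 3→4: —
step 4 deliver 4→0: 0={foll,t=1,log=-}
step 5 deliver 0→4: 4={lead,t=1,log=-}
step 6 deliver 4→1: 1={foll,t=1,log=-}
step 7 deliver 1→4: —
step 8 propose(4,'w'): 4={lead,t=1,log=w}
step 9 deliver 4→2: 2={foll,t=1,log=-}
step 10 deliver 2→4: —
step 11 deliver 2→0: —
step 12 propose(4,'p'): 4={lead,t=1,log=w,p}
step 13 deliver 4→0: 0={foll,t=1,log=w}
step 14 deliver 1→3: —
step 15 deliver 2→4: —
step 16 deliver 1→3: —
step 17 deliver 2→0: —
step 18 deliver 3→2: —
step 19 deliver 0→1: —
step 20 propose(1,'x'): —
step 21 crash(0): 0={✗foll,t=1,log=w}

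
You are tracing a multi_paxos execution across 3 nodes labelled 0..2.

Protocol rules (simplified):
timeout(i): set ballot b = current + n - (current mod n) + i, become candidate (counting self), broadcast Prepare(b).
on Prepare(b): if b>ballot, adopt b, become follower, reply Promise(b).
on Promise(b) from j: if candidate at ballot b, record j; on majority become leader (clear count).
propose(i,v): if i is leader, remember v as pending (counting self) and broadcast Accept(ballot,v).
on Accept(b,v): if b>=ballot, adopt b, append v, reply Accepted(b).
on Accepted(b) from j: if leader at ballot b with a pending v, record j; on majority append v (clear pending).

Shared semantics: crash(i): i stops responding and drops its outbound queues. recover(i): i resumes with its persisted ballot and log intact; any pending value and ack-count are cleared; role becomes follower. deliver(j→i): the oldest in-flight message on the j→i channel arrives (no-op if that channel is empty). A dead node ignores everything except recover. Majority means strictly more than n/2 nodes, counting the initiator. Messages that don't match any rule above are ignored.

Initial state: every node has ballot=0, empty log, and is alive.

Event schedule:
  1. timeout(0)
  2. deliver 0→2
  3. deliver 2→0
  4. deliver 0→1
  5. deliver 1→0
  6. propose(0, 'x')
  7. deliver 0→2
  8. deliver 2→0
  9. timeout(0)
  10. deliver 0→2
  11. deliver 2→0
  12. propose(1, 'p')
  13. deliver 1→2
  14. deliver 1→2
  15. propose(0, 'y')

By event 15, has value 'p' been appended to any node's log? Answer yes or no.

no

[1] timeout(0) → N0(cand b3 [-])
[2] deliver 0→2 → N2(foll b3 [-])
[3] deliver 2→0 → N0(lead b3 [-])
[4] deliver 0→1 → N1(foll b3 [-])
[5] deliver 1→0 → ∅
[6] propose(0,'x') → ∅
[7] deliver 0→2 → N2(foll b3 [x])
[8] deliver 2→0 → N0(lead b3 [x])
[9] timeout(0) → N0(cand b6 [x])
[10] deliver 0→2 → N2(foll b6 [x])
[11] deliver 2→0 → N0(lead b6 [x])
[12] propose(1,'p') → ∅
[13] deliver 1→2 → ∅
[14] deliver 1→2 → ∅
[15] propose(0,'y') → ∅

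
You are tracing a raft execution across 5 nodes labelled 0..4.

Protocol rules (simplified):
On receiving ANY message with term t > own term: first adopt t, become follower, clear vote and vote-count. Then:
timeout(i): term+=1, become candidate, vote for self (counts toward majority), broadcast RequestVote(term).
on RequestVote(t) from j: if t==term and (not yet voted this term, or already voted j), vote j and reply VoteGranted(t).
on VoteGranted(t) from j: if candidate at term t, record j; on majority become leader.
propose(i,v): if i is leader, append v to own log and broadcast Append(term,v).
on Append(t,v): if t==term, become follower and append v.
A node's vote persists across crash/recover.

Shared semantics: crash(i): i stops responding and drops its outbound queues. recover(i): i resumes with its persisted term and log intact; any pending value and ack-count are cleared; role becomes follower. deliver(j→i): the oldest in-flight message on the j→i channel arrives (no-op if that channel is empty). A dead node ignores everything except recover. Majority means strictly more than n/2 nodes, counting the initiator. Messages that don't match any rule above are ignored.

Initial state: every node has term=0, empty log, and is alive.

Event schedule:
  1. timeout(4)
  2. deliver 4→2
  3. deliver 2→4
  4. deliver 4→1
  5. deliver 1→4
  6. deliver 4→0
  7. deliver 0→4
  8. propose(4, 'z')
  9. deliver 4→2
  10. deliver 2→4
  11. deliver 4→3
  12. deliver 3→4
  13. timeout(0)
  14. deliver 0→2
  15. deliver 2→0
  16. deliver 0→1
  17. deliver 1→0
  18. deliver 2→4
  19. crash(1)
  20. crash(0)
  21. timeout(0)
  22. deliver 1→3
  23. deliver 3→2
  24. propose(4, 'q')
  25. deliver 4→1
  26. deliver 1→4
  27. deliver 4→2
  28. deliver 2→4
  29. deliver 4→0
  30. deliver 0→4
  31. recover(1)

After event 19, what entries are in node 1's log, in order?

empty

[1] timeout(4) → N4(cand t1 [-])
[2] deliver 4→2 → N2(foll t1 [-])
[3] deliver 2→4 → ∅
[4] deliver 4→1 → N1(foll t1 [-])
[5] deliver 1→4 → N4(lead t1 [-])
[6] deliver 4→0 → N0(foll t1 [-])
[7] deliver 0→4 → ∅
[8] propose(4,'z') → N4(lead t1 [z])
[9] deliver 4→2 → N2(foll t1 [z])
[10] deliver 2→4 → ∅
[11] deliver 4→3 → N3(foll t1 [-])
[12] deliver 3→4 → ∅
[13] timeout(0) → N0(cand t2 [-])
[14] deliver 0→2 → N2(foll t2 [z])
[15] deliver 2→0 → ∅
[16] deliver 0→1 → N1(foll t2 [-])
[17] deliver 1→0 → N0(lead t2 [-])
[18] deliver 2→4 → ∅
[19] crash(1) → N1(✗foll t2 [-])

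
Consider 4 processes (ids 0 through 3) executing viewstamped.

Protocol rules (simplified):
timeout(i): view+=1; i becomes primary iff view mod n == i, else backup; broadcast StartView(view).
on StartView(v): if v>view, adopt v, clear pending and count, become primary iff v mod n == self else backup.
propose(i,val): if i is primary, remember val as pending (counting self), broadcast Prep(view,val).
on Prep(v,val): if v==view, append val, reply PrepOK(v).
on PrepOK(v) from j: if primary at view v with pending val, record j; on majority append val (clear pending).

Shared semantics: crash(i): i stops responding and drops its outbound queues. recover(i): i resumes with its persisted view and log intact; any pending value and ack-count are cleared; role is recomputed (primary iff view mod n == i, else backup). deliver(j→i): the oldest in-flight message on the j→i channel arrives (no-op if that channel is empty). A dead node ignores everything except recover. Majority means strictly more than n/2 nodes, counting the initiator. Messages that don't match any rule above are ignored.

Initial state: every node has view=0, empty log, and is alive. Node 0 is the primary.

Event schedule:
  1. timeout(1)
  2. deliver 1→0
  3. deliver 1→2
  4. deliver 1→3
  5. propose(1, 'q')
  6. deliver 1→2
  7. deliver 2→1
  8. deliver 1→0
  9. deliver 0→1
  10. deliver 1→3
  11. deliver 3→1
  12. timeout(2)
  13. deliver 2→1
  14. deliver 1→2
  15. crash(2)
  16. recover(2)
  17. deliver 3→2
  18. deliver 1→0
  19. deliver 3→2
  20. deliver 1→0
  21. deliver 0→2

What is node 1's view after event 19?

2

step 1 timeout(1): 1={prim,v=1,log=-}
step 2 deliver 1→0: 0={back,v=1,log=-}
step 3 deliver 1→2: 2={back,v=1,log=-}
step 4 deliver 1→3: 3={back,v=1,log=-}
step 5 propose(1,'q'): —
step 6 deliver 1→2: 2={back,v=1,log=q}
step 7 deliver 2→1: —
step 8 deliver 1→0: 0={back,v=1,log=q}
step 9 deliver 0→1: 1={prim,v=1,log=q}
step 10 deliver 1→3: 3={back,v=1,log=q}
step 11 deliver 3→1: —
step 12 timeout(2): 2={prim,v=2,log=q}
step 13 deliver 2→1: 1={back,v=2,log=q}
step 14 deliver 1→2: —
step 15 crash(2): 2={✗prim,v=2,log=q}
step 16 recover(2): 2={prim,v=2,log=q}
step 17 deliver 3→2: —
step 18 deliver 1→0: —
step 19 deliver 3→2: —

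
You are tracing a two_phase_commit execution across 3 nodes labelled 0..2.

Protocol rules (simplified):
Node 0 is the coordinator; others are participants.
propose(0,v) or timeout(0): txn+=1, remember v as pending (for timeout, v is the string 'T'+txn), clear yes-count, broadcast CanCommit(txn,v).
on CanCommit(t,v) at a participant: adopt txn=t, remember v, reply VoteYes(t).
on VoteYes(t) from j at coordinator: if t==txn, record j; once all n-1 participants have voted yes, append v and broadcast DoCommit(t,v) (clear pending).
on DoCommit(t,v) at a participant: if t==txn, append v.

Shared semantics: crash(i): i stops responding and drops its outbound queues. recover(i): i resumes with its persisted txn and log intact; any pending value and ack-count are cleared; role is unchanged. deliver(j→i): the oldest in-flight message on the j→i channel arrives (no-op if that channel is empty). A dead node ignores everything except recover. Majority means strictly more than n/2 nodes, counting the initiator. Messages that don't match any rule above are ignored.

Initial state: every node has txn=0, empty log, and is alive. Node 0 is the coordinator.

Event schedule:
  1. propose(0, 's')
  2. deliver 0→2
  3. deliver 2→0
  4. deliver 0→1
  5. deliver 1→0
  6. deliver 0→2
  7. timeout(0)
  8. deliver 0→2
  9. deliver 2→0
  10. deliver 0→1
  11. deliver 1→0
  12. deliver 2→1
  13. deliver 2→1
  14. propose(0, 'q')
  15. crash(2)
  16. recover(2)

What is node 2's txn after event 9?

1. propose(0,'s'):  <0:coor t1 ->
2. deliver 0→2:  <2:part t1 ->
3. deliver 2→0:  nop
4. deliver 0→1:  <1:part t1 ->
5. deliver 1→0:  <0:coor t1 s>
6. deliver 0→2:  <2:part t1 s>
7. timeout(0):  <0:coor t2 s>
8. deliver 0→2:  <2:part t2 s>
9. deliver 2→0:  nop

2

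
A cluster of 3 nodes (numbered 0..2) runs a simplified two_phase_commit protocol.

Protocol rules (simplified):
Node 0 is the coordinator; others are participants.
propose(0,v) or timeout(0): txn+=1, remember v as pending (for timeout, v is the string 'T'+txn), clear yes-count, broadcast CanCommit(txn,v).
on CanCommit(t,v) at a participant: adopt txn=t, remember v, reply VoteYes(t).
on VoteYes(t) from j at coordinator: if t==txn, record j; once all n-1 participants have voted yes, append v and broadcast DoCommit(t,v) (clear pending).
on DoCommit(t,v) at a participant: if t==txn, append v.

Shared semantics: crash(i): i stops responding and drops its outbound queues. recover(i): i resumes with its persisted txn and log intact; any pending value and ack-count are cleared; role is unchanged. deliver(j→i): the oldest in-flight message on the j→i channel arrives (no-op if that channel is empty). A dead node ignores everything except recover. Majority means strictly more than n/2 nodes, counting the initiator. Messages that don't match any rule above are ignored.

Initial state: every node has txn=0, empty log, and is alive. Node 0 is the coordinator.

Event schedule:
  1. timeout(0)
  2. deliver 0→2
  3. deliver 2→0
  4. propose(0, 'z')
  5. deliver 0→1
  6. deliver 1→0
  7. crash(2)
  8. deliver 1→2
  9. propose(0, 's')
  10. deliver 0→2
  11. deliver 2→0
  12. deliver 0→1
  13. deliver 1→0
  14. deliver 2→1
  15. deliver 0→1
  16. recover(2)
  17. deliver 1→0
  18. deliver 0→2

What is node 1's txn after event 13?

step 1 timeout(0): 0={coor,t=1,log=-}
step 2 deliver 0→2: 2={part,t=1,log=-}
step 3 deliver 2→0: —
step 4 propose(0,'z'): 0={coor,t=2,log=-}
step 5 deliver 0→1: 1={part,t=1,log=-}
step 6 deliver 1→0: —
step 7 crash(2): 2={✗part,t=1,log=-}
step 8 deliver 1→2: —
step 9 propose(0,'s'): 0={coor,t=3,log=-}
step 10 deliver 0→2: —
step 11 deliver 2→0: —
step 12 deliver 0→1: 1={part,t=2,log=-}
step 13 deliver 1→0: —

2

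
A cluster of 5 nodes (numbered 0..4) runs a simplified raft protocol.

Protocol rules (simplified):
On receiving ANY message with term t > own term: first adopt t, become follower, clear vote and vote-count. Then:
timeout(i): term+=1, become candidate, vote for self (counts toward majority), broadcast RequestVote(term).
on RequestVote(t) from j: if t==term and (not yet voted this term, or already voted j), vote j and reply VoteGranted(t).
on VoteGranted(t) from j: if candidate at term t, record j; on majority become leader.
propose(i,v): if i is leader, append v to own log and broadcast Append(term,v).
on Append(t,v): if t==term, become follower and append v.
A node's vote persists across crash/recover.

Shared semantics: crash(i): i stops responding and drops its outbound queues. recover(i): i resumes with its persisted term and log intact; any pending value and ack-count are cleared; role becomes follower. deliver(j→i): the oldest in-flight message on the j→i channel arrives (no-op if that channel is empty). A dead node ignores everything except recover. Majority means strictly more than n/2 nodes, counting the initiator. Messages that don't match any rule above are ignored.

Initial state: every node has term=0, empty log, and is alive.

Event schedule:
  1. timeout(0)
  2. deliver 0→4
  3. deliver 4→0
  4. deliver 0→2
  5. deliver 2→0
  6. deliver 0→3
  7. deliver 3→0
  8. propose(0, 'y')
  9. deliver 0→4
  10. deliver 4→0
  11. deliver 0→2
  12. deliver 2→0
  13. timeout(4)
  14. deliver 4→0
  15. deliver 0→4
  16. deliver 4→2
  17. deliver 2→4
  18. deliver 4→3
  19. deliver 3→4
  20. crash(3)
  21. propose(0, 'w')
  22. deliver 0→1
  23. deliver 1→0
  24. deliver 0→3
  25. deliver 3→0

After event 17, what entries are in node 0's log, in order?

y

step 1 timeout(0): 0={cand,t=1,log=-}
step 2 deliver 0→4: 4={foll,t=1,log=-}
step 3 deliver 4→0: —
step 4 deliver 0→2: 2={foll,t=1,log=-}
step 5 deliver 2→0: 0={lead,t=1,log=-}
step 6 deliver 0→3: 3={foll,t=1,log=-}
step 7 deliver 3→0: —
step 8 propose(0,'y'): 0={lead,t=1,log=y}
step 9 deliver 0→4: 4={foll,t=1,log=y}
step 10 deliver 4→0: —
step 11 deliver 0→2: 2={foll,t=1,log=y}
step 12 deliver 2→0: —
step 13 timeout(4): 4={cand,t=2,log=y}
step 14 deliver 4→0: 0={foll,t=2,log=y}
step 15 deliver 0→4: —
step 16 deliver 4→2: 2={foll,t=2,log=y}
step 17 deliver 2→4: 4={lead,t=2,log=y}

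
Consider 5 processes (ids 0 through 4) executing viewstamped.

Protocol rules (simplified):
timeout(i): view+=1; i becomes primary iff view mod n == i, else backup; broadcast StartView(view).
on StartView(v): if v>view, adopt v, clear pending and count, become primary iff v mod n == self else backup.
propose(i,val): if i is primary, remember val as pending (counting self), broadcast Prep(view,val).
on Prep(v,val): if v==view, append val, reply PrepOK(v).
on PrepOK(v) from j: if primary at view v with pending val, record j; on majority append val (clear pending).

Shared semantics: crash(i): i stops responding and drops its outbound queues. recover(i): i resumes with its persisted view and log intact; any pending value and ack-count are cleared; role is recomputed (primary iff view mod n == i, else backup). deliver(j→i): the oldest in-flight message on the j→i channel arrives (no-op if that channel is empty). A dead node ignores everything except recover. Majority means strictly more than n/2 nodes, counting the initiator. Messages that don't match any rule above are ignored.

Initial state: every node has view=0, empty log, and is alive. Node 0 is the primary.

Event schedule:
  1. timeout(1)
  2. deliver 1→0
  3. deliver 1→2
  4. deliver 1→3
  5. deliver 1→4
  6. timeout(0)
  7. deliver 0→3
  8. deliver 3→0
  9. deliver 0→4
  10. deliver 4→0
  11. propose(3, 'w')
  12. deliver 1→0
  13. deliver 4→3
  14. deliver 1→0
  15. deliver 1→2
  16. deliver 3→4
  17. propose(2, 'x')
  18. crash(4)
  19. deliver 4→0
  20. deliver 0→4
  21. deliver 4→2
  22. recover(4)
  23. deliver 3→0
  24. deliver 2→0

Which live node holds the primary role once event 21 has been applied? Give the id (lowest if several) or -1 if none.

step 1 timeout(1): 1={prim,v=1,log=-}
step 2 deliver 1→0: 0={back,v=1,log=-}
step 3 deliver 1→2: 2={back,v=1,log=-}
step 4 deliver 1→3: 3={back,v=1,log=-}
step 5 deliver 1→4: 4={back,v=1,log=-}
step 6 timeout(0): 0={back,v=2,log=-}
step 7 deliver 0→3: 3={back,v=2,log=-}
step 8 deliver 3→0: —
step 9 deliver 0→4: 4={back,v=2,log=-}
step 10 deliver 4→0: —
step 11 propose(3,'w'): —
step 12 deliver 1→0: —
step 13 deliver 4→3: —
step 14 deliver 1→0: —
step 15 deliver 1→2: —
step 16 deliver 3→4: —
step 17 propose(2,'x'): —
step 18 crash(4): 4={✗back,v=2,log=-}
step 19 deliver 4→0: —
step 20 deliver 0→4: —
step 21 deliver 4→2: —

1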